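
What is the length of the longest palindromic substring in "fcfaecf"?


Input: "fcfaecf"
Checking substrings for palindromes:
  [0:3] "fcf" (len 3) => palindrome
Longest palindromic substring: "fcf" with length 3

3


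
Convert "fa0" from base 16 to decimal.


Input: "fa0" in base 16
Positional expansion:
  Digit 'f' (value 15) x 16^2 = 3840
  Digit 'a' (value 10) x 16^1 = 160
  Digit '0' (value 0) x 16^0 = 0
Sum = 4000

4000


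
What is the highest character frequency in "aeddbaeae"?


Input: aeddbaeae
Character counts:
  'a': 3
  'b': 1
  'd': 2
  'e': 3
Maximum frequency: 3

3


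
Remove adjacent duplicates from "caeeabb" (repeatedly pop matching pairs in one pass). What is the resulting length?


Input: caeeabb
Stack-based adjacent duplicate removal:
  Read 'c': push. Stack: c
  Read 'a': push. Stack: ca
  Read 'e': push. Stack: cae
  Read 'e': matches stack top 'e' => pop. Stack: ca
  Read 'a': matches stack top 'a' => pop. Stack: c
  Read 'b': push. Stack: cb
  Read 'b': matches stack top 'b' => pop. Stack: c
Final stack: "c" (length 1)

1


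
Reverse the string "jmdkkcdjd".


Input: jmdkkcdjd
Reading characters right to left:
  Position 8: 'd'
  Position 7: 'j'
  Position 6: 'd'
  Position 5: 'c'
  Position 4: 'k'
  Position 3: 'k'
  Position 2: 'd'
  Position 1: 'm'
  Position 0: 'j'
Reversed: djdckkdmj

djdckkdmj


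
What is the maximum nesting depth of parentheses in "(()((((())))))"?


Input: "(()((((())))))"
Tracking depth:
  Position 0 '(': depth becomes 1
  Position 1 '(': depth becomes 2
  Position 2 ')': depth becomes 1
  Position 3 '(': depth becomes 2
  Position 4 '(': depth becomes 3
  Position 5 '(': depth becomes 4
  Position 6 '(': depth becomes 5
  Position 7 '(': depth becomes 6
  Position 8 ')': depth becomes 5
  Position 9 ')': depth becomes 4
  Position 10 ')': depth becomes 3
  Position 11 ')': depth becomes 2
  Position 12 ')': depth becomes 1
  Position 13 ')': depth becomes 0
Maximum depth reached: 6

6


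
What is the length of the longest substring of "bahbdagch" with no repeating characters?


Input: "bahbdagch"
Sliding window (track last position of each char):
  Position 0 ('b'): window [0,0] length 1 -- new best
  Position 1 ('a'): window [0,1] length 2 -- new best
  Position 2 ('h'): window [0,2] length 3 -- new best
  Position 3 ('b'): repeat (last at 0), move window start to 1
  Position 3 ('b'): window [1,3] length 3
  Position 4 ('d'): window [1,4] length 4 -- new best
  Position 5 ('a'): repeat (last at 1), move window start to 2
  Position 5 ('a'): window [2,5] length 4
  Position 6 ('g'): window [2,6] length 5 -- new best
  Position 7 ('c'): window [2,7] length 6 -- new best
  Position 8 ('h'): repeat (last at 2), move window start to 3
  Position 8 ('h'): window [3,8] length 6
Longest substring with no repeats: "hbdagc" with length 6

6


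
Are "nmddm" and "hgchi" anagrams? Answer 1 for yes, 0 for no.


Strings: "nmddm", "hgchi"
Sorted first:  ddmmn
Sorted second: cghhi
Differ at position 0: 'd' vs 'c' => not anagrams

0


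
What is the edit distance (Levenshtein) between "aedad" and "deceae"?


Computing edit distance: "aedad" -> "deceae"
DP table:
           d    e    c    e    a    e
      0    1    2    3    4    5    6
  a   1    1    2    3    4    4    5
  e   2    2    1    2    3    4    4
  d   3    2    2    2    3    4    5
  a   4    3    3    3    3    3    4
  d   5    4    4    4    4    4    4
Edit distance = dp[5][6] = 4

4


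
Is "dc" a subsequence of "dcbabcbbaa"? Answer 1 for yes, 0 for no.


Check if "dc" is a subsequence of "dcbabcbbaa"
Greedy scan:
  Position 0 ('d'): matches sub[0] = 'd'
  Position 1 ('c'): matches sub[1] = 'c'
  Position 2 ('b'): no match needed
  Position 3 ('a'): no match needed
  Position 4 ('b'): no match needed
  Position 5 ('c'): no match needed
  Position 6 ('b'): no match needed
  Position 7 ('b'): no match needed
  Position 8 ('a'): no match needed
  Position 9 ('a'): no match needed
All 2 characters matched => is a subsequence

1


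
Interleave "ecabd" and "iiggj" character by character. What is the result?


Interleaving "ecabd" and "iiggj":
  Position 0: 'e' from first, 'i' from second => "ei"
  Position 1: 'c' from first, 'i' from second => "ci"
  Position 2: 'a' from first, 'g' from second => "ag"
  Position 3: 'b' from first, 'g' from second => "bg"
  Position 4: 'd' from first, 'j' from second => "dj"
Result: eiciagbgdj

eiciagbgdj


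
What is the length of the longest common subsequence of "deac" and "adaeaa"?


LCS of "deac" and "adaeaa"
DP table:
           a    d    a    e    a    a
      0    0    0    0    0    0    0
  d   0    0    1    1    1    1    1
  e   0    0    1    1    2    2    2
  a   0    1    1    2    2    3    3
  c   0    1    1    2    2    3    3
LCS length = dp[4][6] = 3

3


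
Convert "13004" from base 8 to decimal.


Input: "13004" in base 8
Positional expansion:
  Digit '1' (value 1) x 8^4 = 4096
  Digit '3' (value 3) x 8^3 = 1536
  Digit '0' (value 0) x 8^2 = 0
  Digit '0' (value 0) x 8^1 = 0
  Digit '4' (value 4) x 8^0 = 4
Sum = 5636

5636


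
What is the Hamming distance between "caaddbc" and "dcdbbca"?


Comparing "caaddbc" and "dcdbbca" position by position:
  Position 0: 'c' vs 'd' => differ
  Position 1: 'a' vs 'c' => differ
  Position 2: 'a' vs 'd' => differ
  Position 3: 'd' vs 'b' => differ
  Position 4: 'd' vs 'b' => differ
  Position 5: 'b' vs 'c' => differ
  Position 6: 'c' vs 'a' => differ
Total differences (Hamming distance): 7

7


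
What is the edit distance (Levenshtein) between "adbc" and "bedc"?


Computing edit distance: "adbc" -> "bedc"
DP table:
           b    e    d    c
      0    1    2    3    4
  a   1    1    2    3    4
  d   2    2    2    2    3
  b   3    2    3    3    3
  c   4    3    3    4    3
Edit distance = dp[4][4] = 3

3


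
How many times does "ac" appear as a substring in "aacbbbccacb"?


Searching for "ac" in "aacbbbccacb"
Scanning each position:
  Position 0: "aa" => no
  Position 1: "ac" => MATCH
  Position 2: "cb" => no
  Position 3: "bb" => no
  Position 4: "bb" => no
  Position 5: "bc" => no
  Position 6: "cc" => no
  Position 7: "ca" => no
  Position 8: "ac" => MATCH
  Position 9: "cb" => no
Total occurrences: 2

2


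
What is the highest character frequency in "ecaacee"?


Input: ecaacee
Character counts:
  'a': 2
  'c': 2
  'e': 3
Maximum frequency: 3

3


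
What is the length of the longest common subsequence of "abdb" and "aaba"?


LCS of "abdb" and "aaba"
DP table:
           a    a    b    a
      0    0    0    0    0
  a   0    1    1    1    1
  b   0    1    1    2    2
  d   0    1    1    2    2
  b   0    1    1    2    2
LCS length = dp[4][4] = 2

2


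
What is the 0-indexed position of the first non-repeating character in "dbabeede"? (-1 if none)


Input: dbabeede
Character frequencies:
  'a': 1
  'b': 2
  'd': 2
  'e': 3
Scanning left to right for freq == 1:
  Position 0 ('d'): freq=2, skip
  Position 1 ('b'): freq=2, skip
  Position 2 ('a'): unique! => answer = 2

2


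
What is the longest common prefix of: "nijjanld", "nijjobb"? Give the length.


Words: nijjanld, nijjobb
  Position 0: all 'n' => match
  Position 1: all 'i' => match
  Position 2: all 'j' => match
  Position 3: all 'j' => match
  Position 4: ('a', 'o') => mismatch, stop
LCP = "nijj" (length 4)

4


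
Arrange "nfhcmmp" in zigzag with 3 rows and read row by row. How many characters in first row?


Zigzag "nfhcmmp" into 3 rows:
Placing characters:
  'n' => row 0
  'f' => row 1
  'h' => row 2
  'c' => row 1
  'm' => row 0
  'm' => row 1
  'p' => row 2
Rows:
  Row 0: "nm"
  Row 1: "fcm"
  Row 2: "hp"
First row length: 2

2


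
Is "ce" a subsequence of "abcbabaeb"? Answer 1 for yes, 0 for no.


Check if "ce" is a subsequence of "abcbabaeb"
Greedy scan:
  Position 0 ('a'): no match needed
  Position 1 ('b'): no match needed
  Position 2 ('c'): matches sub[0] = 'c'
  Position 3 ('b'): no match needed
  Position 4 ('a'): no match needed
  Position 5 ('b'): no match needed
  Position 6 ('a'): no match needed
  Position 7 ('e'): matches sub[1] = 'e'
  Position 8 ('b'): no match needed
All 2 characters matched => is a subsequence

1


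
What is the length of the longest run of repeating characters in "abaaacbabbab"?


Input: "abaaacbabbab"
Scanning for longest run:
  Position 1 ('b'): new char, reset run to 1
  Position 2 ('a'): new char, reset run to 1
  Position 3 ('a'): continues run of 'a', length=2
  Position 4 ('a'): continues run of 'a', length=3
  Position 5 ('c'): new char, reset run to 1
  Position 6 ('b'): new char, reset run to 1
  Position 7 ('a'): new char, reset run to 1
  Position 8 ('b'): new char, reset run to 1
  Position 9 ('b'): continues run of 'b', length=2
  Position 10 ('a'): new char, reset run to 1
  Position 11 ('b'): new char, reset run to 1
Longest run: 'a' with length 3

3


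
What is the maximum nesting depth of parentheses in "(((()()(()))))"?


Input: "(((()()(()))))"
Tracking depth:
  Position 0 '(': depth becomes 1
  Position 1 '(': depth becomes 2
  Position 2 '(': depth becomes 3
  Position 3 '(': depth becomes 4
  Position 4 ')': depth becomes 3
  Position 5 '(': depth becomes 4
  Position 6 ')': depth becomes 3
  Position 7 '(': depth becomes 4
  Position 8 '(': depth becomes 5
  Position 9 ')': depth becomes 4
  Position 10 ')': depth becomes 3
  Position 11 ')': depth becomes 2
  Position 12 ')': depth becomes 1
  Position 13 ')': depth becomes 0
Maximum depth reached: 5

5


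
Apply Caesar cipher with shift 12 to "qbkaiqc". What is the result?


Caesar cipher: shift "qbkaiqc" by 12
  'q' (pos 16) + 12 = pos 2 = 'c'
  'b' (pos 1) + 12 = pos 13 = 'n'
  'k' (pos 10) + 12 = pos 22 = 'w'
  'a' (pos 0) + 12 = pos 12 = 'm'
  'i' (pos 8) + 12 = pos 20 = 'u'
  'q' (pos 16) + 12 = pos 2 = 'c'
  'c' (pos 2) + 12 = pos 14 = 'o'
Result: cnwmuco

cnwmuco


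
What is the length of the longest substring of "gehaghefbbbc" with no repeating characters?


Input: "gehaghefbbbc"
Sliding window (track last position of each char):
  Position 0 ('g'): window [0,0] length 1 -- new best
  Position 1 ('e'): window [0,1] length 2 -- new best
  Position 2 ('h'): window [0,2] length 3 -- new best
  Position 3 ('a'): window [0,3] length 4 -- new best
  Position 4 ('g'): repeat (last at 0), move window start to 1
  Position 4 ('g'): window [1,4] length 4
  Position 5 ('h'): repeat (last at 2), move window start to 3
  Position 5 ('h'): window [3,5] length 3
  Position 6 ('e'): window [3,6] length 4
  Position 7 ('f'): window [3,7] length 5 -- new best
  Position 8 ('b'): window [3,8] length 6 -- new best
  Position 9 ('b'): repeat (last at 8), move window start to 9
  Position 9 ('b'): window [9,9] length 1
  Position 10 ('b'): repeat (last at 9), move window start to 10
  Position 10 ('b'): window [10,10] length 1
  Position 11 ('c'): window [10,11] length 2
Longest substring with no repeats: "aghefb" with length 6

6


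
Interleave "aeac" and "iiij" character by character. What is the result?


Interleaving "aeac" and "iiij":
  Position 0: 'a' from first, 'i' from second => "ai"
  Position 1: 'e' from first, 'i' from second => "ei"
  Position 2: 'a' from first, 'i' from second => "ai"
  Position 3: 'c' from first, 'j' from second => "cj"
Result: aieiaicj

aieiaicj


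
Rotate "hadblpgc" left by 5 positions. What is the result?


Input: "hadblpgc", rotate left by 5
First 5 characters: "hadbl"
Remaining characters: "pgc"
Concatenate remaining + first: "pgc" + "hadbl" = "pgchadbl"

pgchadbl


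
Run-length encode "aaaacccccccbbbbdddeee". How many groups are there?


Input: aaaacccccccbbbbdddeee
Scanning for consecutive runs:
  Group 1: 'a' x 4 (positions 0-3)
  Group 2: 'c' x 7 (positions 4-10)
  Group 3: 'b' x 4 (positions 11-14)
  Group 4: 'd' x 3 (positions 15-17)
  Group 5: 'e' x 3 (positions 18-20)
Total groups: 5

5


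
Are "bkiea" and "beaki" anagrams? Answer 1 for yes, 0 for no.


Strings: "bkiea", "beaki"
Sorted first:  abeik
Sorted second: abeik
Sorted forms match => anagrams

1


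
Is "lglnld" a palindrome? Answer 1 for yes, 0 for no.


Input: lglnld
Reversed: dlnlgl
  Compare pos 0 ('l') with pos 5 ('d'): MISMATCH
  Compare pos 1 ('g') with pos 4 ('l'): MISMATCH
  Compare pos 2 ('l') with pos 3 ('n'): MISMATCH
Result: not a palindrome

0


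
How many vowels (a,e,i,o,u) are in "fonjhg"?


Input: fonjhg
Checking each character:
  'f' at position 0: consonant
  'o' at position 1: vowel (running total: 1)
  'n' at position 2: consonant
  'j' at position 3: consonant
  'h' at position 4: consonant
  'g' at position 5: consonant
Total vowels: 1

1


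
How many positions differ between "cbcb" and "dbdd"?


Comparing "cbcb" and "dbdd" position by position:
  Position 0: 'c' vs 'd' => DIFFER
  Position 1: 'b' vs 'b' => same
  Position 2: 'c' vs 'd' => DIFFER
  Position 3: 'b' vs 'd' => DIFFER
Positions that differ: 3

3


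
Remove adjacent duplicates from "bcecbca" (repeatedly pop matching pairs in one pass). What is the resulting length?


Input: bcecbca
Stack-based adjacent duplicate removal:
  Read 'b': push. Stack: b
  Read 'c': push. Stack: bc
  Read 'e': push. Stack: bce
  Read 'c': push. Stack: bcec
  Read 'b': push. Stack: bcecb
  Read 'c': push. Stack: bcecbc
  Read 'a': push. Stack: bcecbca
Final stack: "bcecbca" (length 7)

7


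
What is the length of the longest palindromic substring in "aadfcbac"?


Input: "aadfcbac"
Checking substrings for palindromes:
  [0:2] "aa" (len 2) => palindrome
Longest palindromic substring: "aa" with length 2

2


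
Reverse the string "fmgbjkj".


Input: fmgbjkj
Reading characters right to left:
  Position 6: 'j'
  Position 5: 'k'
  Position 4: 'j'
  Position 3: 'b'
  Position 2: 'g'
  Position 1: 'm'
  Position 0: 'f'
Reversed: jkjbgmf

jkjbgmf


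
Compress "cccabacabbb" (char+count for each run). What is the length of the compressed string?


Input: cccabacabbb
Runs:
  'c' x 3 => "c3"
  'a' x 1 => "a1"
  'b' x 1 => "b1"
  'a' x 1 => "a1"
  'c' x 1 => "c1"
  'a' x 1 => "a1"
  'b' x 3 => "b3"
Compressed: "c3a1b1a1c1a1b3"
Compressed length: 14

14


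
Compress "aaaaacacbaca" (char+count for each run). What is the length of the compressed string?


Input: aaaaacacbaca
Runs:
  'a' x 5 => "a5"
  'c' x 1 => "c1"
  'a' x 1 => "a1"
  'c' x 1 => "c1"
  'b' x 1 => "b1"
  'a' x 1 => "a1"
  'c' x 1 => "c1"
  'a' x 1 => "a1"
Compressed: "a5c1a1c1b1a1c1a1"
Compressed length: 16

16


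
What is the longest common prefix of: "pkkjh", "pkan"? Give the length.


Words: pkkjh, pkan
  Position 0: all 'p' => match
  Position 1: all 'k' => match
  Position 2: ('k', 'a') => mismatch, stop
LCP = "pk" (length 2)

2


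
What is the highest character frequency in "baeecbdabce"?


Input: baeecbdabce
Character counts:
  'a': 2
  'b': 3
  'c': 2
  'd': 1
  'e': 3
Maximum frequency: 3

3


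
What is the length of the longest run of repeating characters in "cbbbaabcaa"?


Input: "cbbbaabcaa"
Scanning for longest run:
  Position 1 ('b'): new char, reset run to 1
  Position 2 ('b'): continues run of 'b', length=2
  Position 3 ('b'): continues run of 'b', length=3
  Position 4 ('a'): new char, reset run to 1
  Position 5 ('a'): continues run of 'a', length=2
  Position 6 ('b'): new char, reset run to 1
  Position 7 ('c'): new char, reset run to 1
  Position 8 ('a'): new char, reset run to 1
  Position 9 ('a'): continues run of 'a', length=2
Longest run: 'b' with length 3

3


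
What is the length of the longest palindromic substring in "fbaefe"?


Input: "fbaefe"
Checking substrings for palindromes:
  [3:6] "efe" (len 3) => palindrome
Longest palindromic substring: "efe" with length 3

3


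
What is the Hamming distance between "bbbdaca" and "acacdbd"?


Comparing "bbbdaca" and "acacdbd" position by position:
  Position 0: 'b' vs 'a' => differ
  Position 1: 'b' vs 'c' => differ
  Position 2: 'b' vs 'a' => differ
  Position 3: 'd' vs 'c' => differ
  Position 4: 'a' vs 'd' => differ
  Position 5: 'c' vs 'b' => differ
  Position 6: 'a' vs 'd' => differ
Total differences (Hamming distance): 7

7


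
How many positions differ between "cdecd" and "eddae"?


Comparing "cdecd" and "eddae" position by position:
  Position 0: 'c' vs 'e' => DIFFER
  Position 1: 'd' vs 'd' => same
  Position 2: 'e' vs 'd' => DIFFER
  Position 3: 'c' vs 'a' => DIFFER
  Position 4: 'd' vs 'e' => DIFFER
Positions that differ: 4

4


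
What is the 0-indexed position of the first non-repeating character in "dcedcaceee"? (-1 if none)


Input: dcedcaceee
Character frequencies:
  'a': 1
  'c': 3
  'd': 2
  'e': 4
Scanning left to right for freq == 1:
  Position 0 ('d'): freq=2, skip
  Position 1 ('c'): freq=3, skip
  Position 2 ('e'): freq=4, skip
  Position 3 ('d'): freq=2, skip
  Position 4 ('c'): freq=3, skip
  Position 5 ('a'): unique! => answer = 5

5


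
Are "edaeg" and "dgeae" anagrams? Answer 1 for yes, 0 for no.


Strings: "edaeg", "dgeae"
Sorted first:  adeeg
Sorted second: adeeg
Sorted forms match => anagrams

1


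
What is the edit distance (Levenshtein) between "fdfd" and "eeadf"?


Computing edit distance: "fdfd" -> "eeadf"
DP table:
           e    e    a    d    f
      0    1    2    3    4    5
  f   1    1    2    3    4    4
  d   2    2    2    3    3    4
  f   3    3    3    3    4    3
  d   4    4    4    4    3    4
Edit distance = dp[4][5] = 4

4


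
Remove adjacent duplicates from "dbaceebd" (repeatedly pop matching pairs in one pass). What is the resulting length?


Input: dbaceebd
Stack-based adjacent duplicate removal:
  Read 'd': push. Stack: d
  Read 'b': push. Stack: db
  Read 'a': push. Stack: dba
  Read 'c': push. Stack: dbac
  Read 'e': push. Stack: dbace
  Read 'e': matches stack top 'e' => pop. Stack: dbac
  Read 'b': push. Stack: dbacb
  Read 'd': push. Stack: dbacbd
Final stack: "dbacbd" (length 6)

6


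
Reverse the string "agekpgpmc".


Input: agekpgpmc
Reading characters right to left:
  Position 8: 'c'
  Position 7: 'm'
  Position 6: 'p'
  Position 5: 'g'
  Position 4: 'p'
  Position 3: 'k'
  Position 2: 'e'
  Position 1: 'g'
  Position 0: 'a'
Reversed: cmpgpkega

cmpgpkega


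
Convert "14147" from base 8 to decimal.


Input: "14147" in base 8
Positional expansion:
  Digit '1' (value 1) x 8^4 = 4096
  Digit '4' (value 4) x 8^3 = 2048
  Digit '1' (value 1) x 8^2 = 64
  Digit '4' (value 4) x 8^1 = 32
  Digit '7' (value 7) x 8^0 = 7
Sum = 6247

6247


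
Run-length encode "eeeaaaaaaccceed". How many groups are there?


Input: eeeaaaaaaccceed
Scanning for consecutive runs:
  Group 1: 'e' x 3 (positions 0-2)
  Group 2: 'a' x 6 (positions 3-8)
  Group 3: 'c' x 3 (positions 9-11)
  Group 4: 'e' x 2 (positions 12-13)
  Group 5: 'd' x 1 (positions 14-14)
Total groups: 5

5


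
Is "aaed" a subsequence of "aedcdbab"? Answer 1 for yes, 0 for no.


Check if "aaed" is a subsequence of "aedcdbab"
Greedy scan:
  Position 0 ('a'): matches sub[0] = 'a'
  Position 1 ('e'): no match needed
  Position 2 ('d'): no match needed
  Position 3 ('c'): no match needed
  Position 4 ('d'): no match needed
  Position 5 ('b'): no match needed
  Position 6 ('a'): matches sub[1] = 'a'
  Position 7 ('b'): no match needed
Only matched 2/4 characters => not a subsequence

0


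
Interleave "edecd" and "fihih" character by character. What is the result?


Interleaving "edecd" and "fihih":
  Position 0: 'e' from first, 'f' from second => "ef"
  Position 1: 'd' from first, 'i' from second => "di"
  Position 2: 'e' from first, 'h' from second => "eh"
  Position 3: 'c' from first, 'i' from second => "ci"
  Position 4: 'd' from first, 'h' from second => "dh"
Result: efdiehcidh

efdiehcidh


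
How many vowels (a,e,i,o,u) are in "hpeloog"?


Input: hpeloog
Checking each character:
  'h' at position 0: consonant
  'p' at position 1: consonant
  'e' at position 2: vowel (running total: 1)
  'l' at position 3: consonant
  'o' at position 4: vowel (running total: 2)
  'o' at position 5: vowel (running total: 3)
  'g' at position 6: consonant
Total vowels: 3

3


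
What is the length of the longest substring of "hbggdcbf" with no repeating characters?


Input: "hbggdcbf"
Sliding window (track last position of each char):
  Position 0 ('h'): window [0,0] length 1 -- new best
  Position 1 ('b'): window [0,1] length 2 -- new best
  Position 2 ('g'): window [0,2] length 3 -- new best
  Position 3 ('g'): repeat (last at 2), move window start to 3
  Position 3 ('g'): window [3,3] length 1
  Position 4 ('d'): window [3,4] length 2
  Position 5 ('c'): window [3,5] length 3
  Position 6 ('b'): window [3,6] length 4 -- new best
  Position 7 ('f'): window [3,7] length 5 -- new best
Longest substring with no repeats: "gdcbf" with length 5

5


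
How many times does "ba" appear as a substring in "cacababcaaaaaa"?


Searching for "ba" in "cacababcaaaaaa"
Scanning each position:
  Position 0: "ca" => no
  Position 1: "ac" => no
  Position 2: "ca" => no
  Position 3: "ab" => no
  Position 4: "ba" => MATCH
  Position 5: "ab" => no
  Position 6: "bc" => no
  Position 7: "ca" => no
  Position 8: "aa" => no
  Position 9: "aa" => no
  Position 10: "aa" => no
  Position 11: "aa" => no
  Position 12: "aa" => no
Total occurrences: 1

1


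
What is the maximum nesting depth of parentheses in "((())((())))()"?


Input: "((())((())))()"
Tracking depth:
  Position 0 '(': depth becomes 1
  Position 1 '(': depth becomes 2
  Position 2 '(': depth becomes 3
  Position 3 ')': depth becomes 2
  Position 4 ')': depth becomes 1
  Position 5 '(': depth becomes 2
  Position 6 '(': depth becomes 3
  Position 7 '(': depth becomes 4
  Position 8 ')': depth becomes 3
  Position 9 ')': depth becomes 2
  Position 10 ')': depth becomes 1
  Position 11 ')': depth becomes 0
  Position 12 '(': depth becomes 1
  Position 13 ')': depth becomes 0
Maximum depth reached: 4

4


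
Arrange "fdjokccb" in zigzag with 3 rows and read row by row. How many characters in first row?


Zigzag "fdjokccb" into 3 rows:
Placing characters:
  'f' => row 0
  'd' => row 1
  'j' => row 2
  'o' => row 1
  'k' => row 0
  'c' => row 1
  'c' => row 2
  'b' => row 1
Rows:
  Row 0: "fk"
  Row 1: "docb"
  Row 2: "jc"
First row length: 2

2


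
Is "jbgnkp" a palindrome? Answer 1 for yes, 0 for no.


Input: jbgnkp
Reversed: pkngbj
  Compare pos 0 ('j') with pos 5 ('p'): MISMATCH
  Compare pos 1 ('b') with pos 4 ('k'): MISMATCH
  Compare pos 2 ('g') with pos 3 ('n'): MISMATCH
Result: not a palindrome

0


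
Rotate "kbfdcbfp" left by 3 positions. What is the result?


Input: "kbfdcbfp", rotate left by 3
First 3 characters: "kbf"
Remaining characters: "dcbfp"
Concatenate remaining + first: "dcbfp" + "kbf" = "dcbfpkbf"

dcbfpkbf


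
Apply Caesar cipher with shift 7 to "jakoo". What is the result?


Caesar cipher: shift "jakoo" by 7
  'j' (pos 9) + 7 = pos 16 = 'q'
  'a' (pos 0) + 7 = pos 7 = 'h'
  'k' (pos 10) + 7 = pos 17 = 'r'
  'o' (pos 14) + 7 = pos 21 = 'v'
  'o' (pos 14) + 7 = pos 21 = 'v'
Result: qhrvv

qhrvv


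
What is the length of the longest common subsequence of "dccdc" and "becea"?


LCS of "dccdc" and "becea"
DP table:
           b    e    c    e    a
      0    0    0    0    0    0
  d   0    0    0    0    0    0
  c   0    0    0    1    1    1
  c   0    0    0    1    1    1
  d   0    0    0    1    1    1
  c   0    0    0    1    1    1
LCS length = dp[5][5] = 1

1


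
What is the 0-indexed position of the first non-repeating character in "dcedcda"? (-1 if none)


Input: dcedcda
Character frequencies:
  'a': 1
  'c': 2
  'd': 3
  'e': 1
Scanning left to right for freq == 1:
  Position 0 ('d'): freq=3, skip
  Position 1 ('c'): freq=2, skip
  Position 2 ('e'): unique! => answer = 2

2


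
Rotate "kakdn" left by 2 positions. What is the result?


Input: "kakdn", rotate left by 2
First 2 characters: "ka"
Remaining characters: "kdn"
Concatenate remaining + first: "kdn" + "ka" = "kdnka"

kdnka


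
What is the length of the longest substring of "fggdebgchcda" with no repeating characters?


Input: "fggdebgchcda"
Sliding window (track last position of each char):
  Position 0 ('f'): window [0,0] length 1 -- new best
  Position 1 ('g'): window [0,1] length 2 -- new best
  Position 2 ('g'): repeat (last at 1), move window start to 2
  Position 2 ('g'): window [2,2] length 1
  Position 3 ('d'): window [2,3] length 2
  Position 4 ('e'): window [2,4] length 3 -- new best
  Position 5 ('b'): window [2,5] length 4 -- new best
  Position 6 ('g'): repeat (last at 2), move window start to 3
  Position 6 ('g'): window [3,6] length 4
  Position 7 ('c'): window [3,7] length 5 -- new best
  Position 8 ('h'): window [3,8] length 6 -- new best
  Position 9 ('c'): repeat (last at 7), move window start to 8
  Position 9 ('c'): window [8,9] length 2
  Position 10 ('d'): window [8,10] length 3
  Position 11 ('a'): window [8,11] length 4
Longest substring with no repeats: "debgch" with length 6

6


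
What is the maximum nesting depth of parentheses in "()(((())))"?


Input: "()(((())))"
Tracking depth:
  Position 0 '(': depth becomes 1
  Position 1 ')': depth becomes 0
  Position 2 '(': depth becomes 1
  Position 3 '(': depth becomes 2
  Position 4 '(': depth becomes 3
  Position 5 '(': depth becomes 4
  Position 6 ')': depth becomes 3
  Position 7 ')': depth becomes 2
  Position 8 ')': depth becomes 1
  Position 9 ')': depth becomes 0
Maximum depth reached: 4

4


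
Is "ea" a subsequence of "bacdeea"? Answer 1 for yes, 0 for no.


Check if "ea" is a subsequence of "bacdeea"
Greedy scan:
  Position 0 ('b'): no match needed
  Position 1 ('a'): no match needed
  Position 2 ('c'): no match needed
  Position 3 ('d'): no match needed
  Position 4 ('e'): matches sub[0] = 'e'
  Position 5 ('e'): no match needed
  Position 6 ('a'): matches sub[1] = 'a'
All 2 characters matched => is a subsequence

1


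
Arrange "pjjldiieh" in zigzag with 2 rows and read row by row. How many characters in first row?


Zigzag "pjjldiieh" into 2 rows:
Placing characters:
  'p' => row 0
  'j' => row 1
  'j' => row 0
  'l' => row 1
  'd' => row 0
  'i' => row 1
  'i' => row 0
  'e' => row 1
  'h' => row 0
Rows:
  Row 0: "pjdih"
  Row 1: "jlie"
First row length: 5

5


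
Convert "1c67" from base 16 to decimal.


Input: "1c67" in base 16
Positional expansion:
  Digit '1' (value 1) x 16^3 = 4096
  Digit 'c' (value 12) x 16^2 = 3072
  Digit '6' (value 6) x 16^1 = 96
  Digit '7' (value 7) x 16^0 = 7
Sum = 7271

7271


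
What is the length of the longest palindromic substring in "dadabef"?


Input: "dadabef"
Checking substrings for palindromes:
  [0:3] "dad" (len 3) => palindrome
  [1:4] "ada" (len 3) => palindrome
Longest palindromic substring: "dad" with length 3

3


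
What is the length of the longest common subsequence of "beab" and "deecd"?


LCS of "beab" and "deecd"
DP table:
           d    e    e    c    d
      0    0    0    0    0    0
  b   0    0    0    0    0    0
  e   0    0    1    1    1    1
  a   0    0    1    1    1    1
  b   0    0    1    1    1    1
LCS length = dp[4][5] = 1

1


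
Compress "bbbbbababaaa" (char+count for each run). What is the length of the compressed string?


Input: bbbbbababaaa
Runs:
  'b' x 5 => "b5"
  'a' x 1 => "a1"
  'b' x 1 => "b1"
  'a' x 1 => "a1"
  'b' x 1 => "b1"
  'a' x 3 => "a3"
Compressed: "b5a1b1a1b1a3"
Compressed length: 12

12


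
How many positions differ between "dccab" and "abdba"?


Comparing "dccab" and "abdba" position by position:
  Position 0: 'd' vs 'a' => DIFFER
  Position 1: 'c' vs 'b' => DIFFER
  Position 2: 'c' vs 'd' => DIFFER
  Position 3: 'a' vs 'b' => DIFFER
  Position 4: 'b' vs 'a' => DIFFER
Positions that differ: 5

5


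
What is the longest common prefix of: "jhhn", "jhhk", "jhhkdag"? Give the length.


Words: jhhn, jhhk, jhhkdag
  Position 0: all 'j' => match
  Position 1: all 'h' => match
  Position 2: all 'h' => match
  Position 3: ('n', 'k', 'k') => mismatch, stop
LCP = "jhh" (length 3)

3


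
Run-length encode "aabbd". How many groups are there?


Input: aabbd
Scanning for consecutive runs:
  Group 1: 'a' x 2 (positions 0-1)
  Group 2: 'b' x 2 (positions 2-3)
  Group 3: 'd' x 1 (positions 4-4)
Total groups: 3

3


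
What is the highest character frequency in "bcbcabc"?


Input: bcbcabc
Character counts:
  'a': 1
  'b': 3
  'c': 3
Maximum frequency: 3

3


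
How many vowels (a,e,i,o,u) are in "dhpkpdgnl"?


Input: dhpkpdgnl
Checking each character:
  'd' at position 0: consonant
  'h' at position 1: consonant
  'p' at position 2: consonant
  'k' at position 3: consonant
  'p' at position 4: consonant
  'd' at position 5: consonant
  'g' at position 6: consonant
  'n' at position 7: consonant
  'l' at position 8: consonant
Total vowels: 0

0


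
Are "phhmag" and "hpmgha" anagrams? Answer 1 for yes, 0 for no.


Strings: "phhmag", "hpmgha"
Sorted first:  aghhmp
Sorted second: aghhmp
Sorted forms match => anagrams

1


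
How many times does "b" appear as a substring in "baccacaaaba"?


Searching for "b" in "baccacaaaba"
Scanning each position:
  Position 0: "b" => MATCH
  Position 1: "a" => no
  Position 2: "c" => no
  Position 3: "c" => no
  Position 4: "a" => no
  Position 5: "c" => no
  Position 6: "a" => no
  Position 7: "a" => no
  Position 8: "a" => no
  Position 9: "b" => MATCH
  Position 10: "a" => no
Total occurrences: 2

2


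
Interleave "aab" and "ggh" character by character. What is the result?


Interleaving "aab" and "ggh":
  Position 0: 'a' from first, 'g' from second => "ag"
  Position 1: 'a' from first, 'g' from second => "ag"
  Position 2: 'b' from first, 'h' from second => "bh"
Result: agagbh

agagbh


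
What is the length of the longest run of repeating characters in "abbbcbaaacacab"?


Input: "abbbcbaaacacab"
Scanning for longest run:
  Position 1 ('b'): new char, reset run to 1
  Position 2 ('b'): continues run of 'b', length=2
  Position 3 ('b'): continues run of 'b', length=3
  Position 4 ('c'): new char, reset run to 1
  Position 5 ('b'): new char, reset run to 1
  Position 6 ('a'): new char, reset run to 1
  Position 7 ('a'): continues run of 'a', length=2
  Position 8 ('a'): continues run of 'a', length=3
  Position 9 ('c'): new char, reset run to 1
  Position 10 ('a'): new char, reset run to 1
  Position 11 ('c'): new char, reset run to 1
  Position 12 ('a'): new char, reset run to 1
  Position 13 ('b'): new char, reset run to 1
Longest run: 'b' with length 3

3


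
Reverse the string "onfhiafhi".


Input: onfhiafhi
Reading characters right to left:
  Position 8: 'i'
  Position 7: 'h'
  Position 6: 'f'
  Position 5: 'a'
  Position 4: 'i'
  Position 3: 'h'
  Position 2: 'f'
  Position 1: 'n'
  Position 0: 'o'
Reversed: ihfaihfno

ihfaihfno


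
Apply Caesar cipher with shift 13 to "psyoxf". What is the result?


Caesar cipher: shift "psyoxf" by 13
  'p' (pos 15) + 13 = pos 2 = 'c'
  's' (pos 18) + 13 = pos 5 = 'f'
  'y' (pos 24) + 13 = pos 11 = 'l'
  'o' (pos 14) + 13 = pos 1 = 'b'
  'x' (pos 23) + 13 = pos 10 = 'k'
  'f' (pos 5) + 13 = pos 18 = 's'
Result: cflbks

cflbks


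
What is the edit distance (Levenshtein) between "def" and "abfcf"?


Computing edit distance: "def" -> "abfcf"
DP table:
           a    b    f    c    f
      0    1    2    3    4    5
  d   1    1    2    3    4    5
  e   2    2    2    3    4    5
  f   3    3    3    2    3    4
Edit distance = dp[3][5] = 4

4


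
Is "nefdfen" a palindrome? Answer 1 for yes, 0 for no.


Input: nefdfen
Reversed: nefdfen
  Compare pos 0 ('n') with pos 6 ('n'): match
  Compare pos 1 ('e') with pos 5 ('e'): match
  Compare pos 2 ('f') with pos 4 ('f'): match
Result: palindrome

1


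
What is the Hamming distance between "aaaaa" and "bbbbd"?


Comparing "aaaaa" and "bbbbd" position by position:
  Position 0: 'a' vs 'b' => differ
  Position 1: 'a' vs 'b' => differ
  Position 2: 'a' vs 'b' => differ
  Position 3: 'a' vs 'b' => differ
  Position 4: 'a' vs 'd' => differ
Total differences (Hamming distance): 5

5


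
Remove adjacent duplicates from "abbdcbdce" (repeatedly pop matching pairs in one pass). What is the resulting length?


Input: abbdcbdce
Stack-based adjacent duplicate removal:
  Read 'a': push. Stack: a
  Read 'b': push. Stack: ab
  Read 'b': matches stack top 'b' => pop. Stack: a
  Read 'd': push. Stack: ad
  Read 'c': push. Stack: adc
  Read 'b': push. Stack: adcb
  Read 'd': push. Stack: adcbd
  Read 'c': push. Stack: adcbdc
  Read 'e': push. Stack: adcbdce
Final stack: "adcbdce" (length 7)

7


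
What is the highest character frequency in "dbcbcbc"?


Input: dbcbcbc
Character counts:
  'b': 3
  'c': 3
  'd': 1
Maximum frequency: 3

3


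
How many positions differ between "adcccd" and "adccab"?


Comparing "adcccd" and "adccab" position by position:
  Position 0: 'a' vs 'a' => same
  Position 1: 'd' vs 'd' => same
  Position 2: 'c' vs 'c' => same
  Position 3: 'c' vs 'c' => same
  Position 4: 'c' vs 'a' => DIFFER
  Position 5: 'd' vs 'b' => DIFFER
Positions that differ: 2

2


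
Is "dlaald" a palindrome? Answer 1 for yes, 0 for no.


Input: dlaald
Reversed: dlaald
  Compare pos 0 ('d') with pos 5 ('d'): match
  Compare pos 1 ('l') with pos 4 ('l'): match
  Compare pos 2 ('a') with pos 3 ('a'): match
Result: palindrome

1


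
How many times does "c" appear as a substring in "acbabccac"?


Searching for "c" in "acbabccac"
Scanning each position:
  Position 0: "a" => no
  Position 1: "c" => MATCH
  Position 2: "b" => no
  Position 3: "a" => no
  Position 4: "b" => no
  Position 5: "c" => MATCH
  Position 6: "c" => MATCH
  Position 7: "a" => no
  Position 8: "c" => MATCH
Total occurrences: 4

4


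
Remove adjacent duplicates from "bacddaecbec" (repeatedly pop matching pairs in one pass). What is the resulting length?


Input: bacddaecbec
Stack-based adjacent duplicate removal:
  Read 'b': push. Stack: b
  Read 'a': push. Stack: ba
  Read 'c': push. Stack: bac
  Read 'd': push. Stack: bacd
  Read 'd': matches stack top 'd' => pop. Stack: bac
  Read 'a': push. Stack: baca
  Read 'e': push. Stack: bacae
  Read 'c': push. Stack: bacaec
  Read 'b': push. Stack: bacaecb
  Read 'e': push. Stack: bacaecbe
  Read 'c': push. Stack: bacaecbec
Final stack: "bacaecbec" (length 9)

9


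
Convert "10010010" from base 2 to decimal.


Input: "10010010" in base 2
Positional expansion:
  Digit '1' (value 1) x 2^7 = 128
  Digit '0' (value 0) x 2^6 = 0
  Digit '0' (value 0) x 2^5 = 0
  Digit '1' (value 1) x 2^4 = 16
  Digit '0' (value 0) x 2^3 = 0
  Digit '0' (value 0) x 2^2 = 0
  Digit '1' (value 1) x 2^1 = 2
  Digit '0' (value 0) x 2^0 = 0
Sum = 146

146


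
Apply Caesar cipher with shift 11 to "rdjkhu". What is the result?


Caesar cipher: shift "rdjkhu" by 11
  'r' (pos 17) + 11 = pos 2 = 'c'
  'd' (pos 3) + 11 = pos 14 = 'o'
  'j' (pos 9) + 11 = pos 20 = 'u'
  'k' (pos 10) + 11 = pos 21 = 'v'
  'h' (pos 7) + 11 = pos 18 = 's'
  'u' (pos 20) + 11 = pos 5 = 'f'
Result: couvsf

couvsf


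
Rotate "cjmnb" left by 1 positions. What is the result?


Input: "cjmnb", rotate left by 1
First 1 characters: "c"
Remaining characters: "jmnb"
Concatenate remaining + first: "jmnb" + "c" = "jmnbc"

jmnbc


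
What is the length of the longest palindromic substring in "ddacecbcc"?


Input: "ddacecbcc"
Checking substrings for palindromes:
  [3:6] "cec" (len 3) => palindrome
  [5:8] "cbc" (len 3) => palindrome
  [0:2] "dd" (len 2) => palindrome
  [7:9] "cc" (len 2) => palindrome
Longest palindromic substring: "cec" with length 3

3


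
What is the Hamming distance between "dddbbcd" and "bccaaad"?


Comparing "dddbbcd" and "bccaaad" position by position:
  Position 0: 'd' vs 'b' => differ
  Position 1: 'd' vs 'c' => differ
  Position 2: 'd' vs 'c' => differ
  Position 3: 'b' vs 'a' => differ
  Position 4: 'b' vs 'a' => differ
  Position 5: 'c' vs 'a' => differ
  Position 6: 'd' vs 'd' => same
Total differences (Hamming distance): 6

6


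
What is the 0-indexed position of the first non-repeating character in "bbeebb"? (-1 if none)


Input: bbeebb
Character frequencies:
  'b': 4
  'e': 2
Scanning left to right for freq == 1:
  Position 0 ('b'): freq=4, skip
  Position 1 ('b'): freq=4, skip
  Position 2 ('e'): freq=2, skip
  Position 3 ('e'): freq=2, skip
  Position 4 ('b'): freq=4, skip
  Position 5 ('b'): freq=4, skip
  No unique character found => answer = -1

-1


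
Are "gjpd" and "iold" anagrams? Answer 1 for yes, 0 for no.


Strings: "gjpd", "iold"
Sorted first:  dgjp
Sorted second: dilo
Differ at position 1: 'g' vs 'i' => not anagrams

0


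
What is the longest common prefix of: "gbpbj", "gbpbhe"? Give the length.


Words: gbpbj, gbpbhe
  Position 0: all 'g' => match
  Position 1: all 'b' => match
  Position 2: all 'p' => match
  Position 3: all 'b' => match
  Position 4: ('j', 'h') => mismatch, stop
LCP = "gbpb" (length 4)

4


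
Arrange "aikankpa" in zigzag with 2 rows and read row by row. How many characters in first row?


Zigzag "aikankpa" into 2 rows:
Placing characters:
  'a' => row 0
  'i' => row 1
  'k' => row 0
  'a' => row 1
  'n' => row 0
  'k' => row 1
  'p' => row 0
  'a' => row 1
Rows:
  Row 0: "aknp"
  Row 1: "iaka"
First row length: 4

4


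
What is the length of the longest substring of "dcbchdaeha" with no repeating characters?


Input: "dcbchdaeha"
Sliding window (track last position of each char):
  Position 0 ('d'): window [0,0] length 1 -- new best
  Position 1 ('c'): window [0,1] length 2 -- new best
  Position 2 ('b'): window [0,2] length 3 -- new best
  Position 3 ('c'): repeat (last at 1), move window start to 2
  Position 3 ('c'): window [2,3] length 2
  Position 4 ('h'): window [2,4] length 3
  Position 5 ('d'): window [2,5] length 4 -- new best
  Position 6 ('a'): window [2,6] length 5 -- new best
  Position 7 ('e'): window [2,7] length 6 -- new best
  Position 8 ('h'): repeat (last at 4), move window start to 5
  Position 8 ('h'): window [5,8] length 4
  Position 9 ('a'): repeat (last at 6), move window start to 7
  Position 9 ('a'): window [7,9] length 3
Longest substring with no repeats: "bchdae" with length 6

6


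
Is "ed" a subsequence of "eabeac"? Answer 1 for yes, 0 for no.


Check if "ed" is a subsequence of "eabeac"
Greedy scan:
  Position 0 ('e'): matches sub[0] = 'e'
  Position 1 ('a'): no match needed
  Position 2 ('b'): no match needed
  Position 3 ('e'): no match needed
  Position 4 ('a'): no match needed
  Position 5 ('c'): no match needed
Only matched 1/2 characters => not a subsequence

0


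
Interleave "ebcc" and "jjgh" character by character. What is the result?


Interleaving "ebcc" and "jjgh":
  Position 0: 'e' from first, 'j' from second => "ej"
  Position 1: 'b' from first, 'j' from second => "bj"
  Position 2: 'c' from first, 'g' from second => "cg"
  Position 3: 'c' from first, 'h' from second => "ch"
Result: ejbjcgch

ejbjcgch


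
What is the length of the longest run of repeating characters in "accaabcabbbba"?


Input: "accaabcabbbba"
Scanning for longest run:
  Position 1 ('c'): new char, reset run to 1
  Position 2 ('c'): continues run of 'c', length=2
  Position 3 ('a'): new char, reset run to 1
  Position 4 ('a'): continues run of 'a', length=2
  Position 5 ('b'): new char, reset run to 1
  Position 6 ('c'): new char, reset run to 1
  Position 7 ('a'): new char, reset run to 1
  Position 8 ('b'): new char, reset run to 1
  Position 9 ('b'): continues run of 'b', length=2
  Position 10 ('b'): continues run of 'b', length=3
  Position 11 ('b'): continues run of 'b', length=4
  Position 12 ('a'): new char, reset run to 1
Longest run: 'b' with length 4

4


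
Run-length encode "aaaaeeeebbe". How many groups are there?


Input: aaaaeeeebbe
Scanning for consecutive runs:
  Group 1: 'a' x 4 (positions 0-3)
  Group 2: 'e' x 4 (positions 4-7)
  Group 3: 'b' x 2 (positions 8-9)
  Group 4: 'e' x 1 (positions 10-10)
Total groups: 4

4
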